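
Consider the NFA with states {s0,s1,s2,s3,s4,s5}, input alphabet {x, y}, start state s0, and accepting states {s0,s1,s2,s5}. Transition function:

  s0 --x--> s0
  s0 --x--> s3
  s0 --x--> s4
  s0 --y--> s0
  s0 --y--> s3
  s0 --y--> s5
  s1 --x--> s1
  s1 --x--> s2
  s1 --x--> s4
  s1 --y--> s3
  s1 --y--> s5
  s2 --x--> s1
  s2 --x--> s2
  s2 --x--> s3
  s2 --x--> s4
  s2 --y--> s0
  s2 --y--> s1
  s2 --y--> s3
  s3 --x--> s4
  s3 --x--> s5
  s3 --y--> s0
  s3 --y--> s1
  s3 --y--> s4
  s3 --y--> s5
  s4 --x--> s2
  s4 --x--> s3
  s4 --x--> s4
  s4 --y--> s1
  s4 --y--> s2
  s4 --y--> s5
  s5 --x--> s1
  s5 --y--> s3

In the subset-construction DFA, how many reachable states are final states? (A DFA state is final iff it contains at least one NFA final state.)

6

Start state of the DFA: {s0}.
{s0} --x--> {s0,s3,s4}  [new]
{s0} --y--> {s0,s3,s5}  [new]
{s0,s3,s4} --x--> {s0,s2,s3,s4,s5}  [new]
{s0,s3,s4} --y--> {s0,s1,s2,s3,s4,s5}  [new]
{s0,s3,s5} --x--> {s0,s1,s3,s4,s5}  [new]
{s0,s3,s5} --y--> {s0,s1,s3,s4,s5}  [seen]
{s0,s2,s3,s4,s5} --x--> {s0,s1,s2,s3,s4,s5}  [seen]
{s0,s2,s3,s4,s5} --y--> {s0,s1,s2,s3,s4,s5}  [seen]
{s0,s1,s2,s3,s4,s5} --x--> {s0,s1,s2,s3,s4,s5}  [seen]
{s0,s1,s2,s3,s4,s5} --y--> {s0,s1,s2,s3,s4,s5}  [seen]
{s0,s1,s3,s4,s5} --x--> {s0,s1,s2,s3,s4,s5}  [seen]
{s0,s1,s3,s4,s5} --y--> {s0,s1,s2,s3,s4,s5}  [seen]
Reachable DFA states: {s0}, {s0,s3,s4}, {s0,s3,s5}, {s0,s2,s3,s4,s5}, {s0,s1,s2,s3,s4,s5}, {s0,s1,s3,s4,s5}.
Accepting DFA states (contain an NFA accepting state): {s0}, {s0,s3,s4}, {s0,s3,s5}, {s0,s2,s3,s4,s5}, {s0,s1,s2,s3,s4,s5}, {s0,s1,s3,s4,s5}.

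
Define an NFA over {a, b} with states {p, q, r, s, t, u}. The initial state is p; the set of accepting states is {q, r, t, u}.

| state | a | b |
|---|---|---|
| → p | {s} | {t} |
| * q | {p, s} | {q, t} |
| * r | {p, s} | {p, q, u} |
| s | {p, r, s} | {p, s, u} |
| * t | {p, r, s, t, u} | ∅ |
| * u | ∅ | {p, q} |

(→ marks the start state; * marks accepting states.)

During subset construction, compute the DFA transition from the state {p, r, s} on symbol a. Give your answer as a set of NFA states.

δ(p,a) = {s}; δ(r,a) = {p, s}; δ(s,a) = {p, r, s}.
Union: {p, r, s}.

{p, r, s}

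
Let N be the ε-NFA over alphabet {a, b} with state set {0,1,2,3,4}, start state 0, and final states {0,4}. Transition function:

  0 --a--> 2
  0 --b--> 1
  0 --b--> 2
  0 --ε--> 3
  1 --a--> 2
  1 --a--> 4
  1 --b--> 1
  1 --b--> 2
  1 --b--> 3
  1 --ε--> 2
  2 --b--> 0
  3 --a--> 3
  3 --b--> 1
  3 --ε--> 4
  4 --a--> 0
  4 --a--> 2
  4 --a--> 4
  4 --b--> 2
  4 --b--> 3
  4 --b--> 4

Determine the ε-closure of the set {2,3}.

Begin with {2,3}.
3 →ε {4}; add 4.
ε-closure = {2,3,4}.

{2,3,4}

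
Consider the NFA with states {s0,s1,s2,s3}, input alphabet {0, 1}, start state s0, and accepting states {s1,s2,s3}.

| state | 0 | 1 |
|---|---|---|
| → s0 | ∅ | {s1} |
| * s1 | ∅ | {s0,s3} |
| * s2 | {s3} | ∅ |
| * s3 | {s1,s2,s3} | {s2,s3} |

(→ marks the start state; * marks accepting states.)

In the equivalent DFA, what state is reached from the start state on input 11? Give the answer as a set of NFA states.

Start: {s0}.
δ(s0,1) = {s1}.
Union: {s1}.
After 1: {s1}.
δ(s1,1) = {s0,s3}.
Union: {s0,s3}.
After 1: {s0,s3}.

{s0,s3}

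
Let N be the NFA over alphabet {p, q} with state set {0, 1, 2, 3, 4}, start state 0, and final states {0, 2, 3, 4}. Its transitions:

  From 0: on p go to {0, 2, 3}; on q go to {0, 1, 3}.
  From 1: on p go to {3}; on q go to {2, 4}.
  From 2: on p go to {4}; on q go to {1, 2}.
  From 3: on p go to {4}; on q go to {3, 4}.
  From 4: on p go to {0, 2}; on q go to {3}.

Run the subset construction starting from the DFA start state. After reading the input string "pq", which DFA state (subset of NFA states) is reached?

Start: {0}.
δ(0,p) = {0, 2, 3}.
Union: {0, 2, 3}.
After p: {0, 2, 3}.
δ(0,q) = {0, 1, 3}; δ(2,q) = {1, 2}; δ(3,q) = {3, 4}.
Union: {0, 1, 2, 3, 4}.
After q: {0, 1, 2, 3, 4}.

{0, 1, 2, 3, 4}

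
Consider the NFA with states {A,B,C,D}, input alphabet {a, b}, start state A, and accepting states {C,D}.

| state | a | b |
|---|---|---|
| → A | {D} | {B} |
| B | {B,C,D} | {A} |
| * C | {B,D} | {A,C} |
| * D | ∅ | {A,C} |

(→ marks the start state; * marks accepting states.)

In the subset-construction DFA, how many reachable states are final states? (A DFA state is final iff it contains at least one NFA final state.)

5

Start state of the DFA: {A}.
{A} --a--> {D}  [new]
{A} --b--> {B}  [new]
{D} --a--> ∅  [new]
{D} --b--> {A,C}  [new]
{B} --a--> {B,C,D}  [new]
{B} --b--> {A}  [seen]
∅ --a--> ∅  [seen]
∅ --b--> ∅  [seen]
{A,C} --a--> {B,D}  [new]
{A,C} --b--> {A,B,C}  [new]
{B,C,D} --a--> {B,C,D}  [seen]
{B,C,D} --b--> {A,C}  [seen]
{B,D} --a--> {B,C,D}  [seen]
{B,D} --b--> {A,C}  [seen]
{A,B,C} --a--> {B,C,D}  [seen]
{A,B,C} --b--> {A,B,C}  [seen]
Reachable DFA states: {A}, {D}, {B}, ∅, {A,C}, {B,C,D}, {B,D}, {A,B,C}.
Accepting DFA states (contain an NFA accepting state): {D}, {A,C}, {B,C,D}, {B,D}, {A,B,C}.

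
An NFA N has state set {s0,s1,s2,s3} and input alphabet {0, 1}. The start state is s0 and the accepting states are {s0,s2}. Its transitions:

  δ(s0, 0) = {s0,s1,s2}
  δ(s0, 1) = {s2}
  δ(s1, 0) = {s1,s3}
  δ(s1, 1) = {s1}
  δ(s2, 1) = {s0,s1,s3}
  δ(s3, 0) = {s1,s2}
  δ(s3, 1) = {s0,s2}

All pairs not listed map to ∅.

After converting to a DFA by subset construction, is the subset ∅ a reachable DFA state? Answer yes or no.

Start state of the DFA: {s0}.
{s0} --0--> {s0,s1,s2}  [new]
{s0} --1--> {s2}  [new]
{s0,s1,s2} --0--> {s0,s1,s2,s3}  [new]
{s0,s1,s2} --1--> {s0,s1,s2,s3}  [seen]
{s2} --0--> ∅  [new]
{s2} --1--> {s0,s1,s3}  [new]
{s0,s1,s2,s3} --0--> {s0,s1,s2,s3}  [seen]
{s0,s1,s2,s3} --1--> {s0,s1,s2,s3}  [seen]
∅ --0--> ∅  [seen]
∅ --1--> ∅  [seen]
{s0,s1,s3} --0--> {s0,s1,s2,s3}  [seen]
{s0,s1,s3} --1--> {s0,s1,s2}  [seen]
Reachable DFA states: {s0}, {s0,s1,s2}, {s2}, {s0,s1,s2,s3}, ∅, {s0,s1,s3}.
∅ is among them.

yes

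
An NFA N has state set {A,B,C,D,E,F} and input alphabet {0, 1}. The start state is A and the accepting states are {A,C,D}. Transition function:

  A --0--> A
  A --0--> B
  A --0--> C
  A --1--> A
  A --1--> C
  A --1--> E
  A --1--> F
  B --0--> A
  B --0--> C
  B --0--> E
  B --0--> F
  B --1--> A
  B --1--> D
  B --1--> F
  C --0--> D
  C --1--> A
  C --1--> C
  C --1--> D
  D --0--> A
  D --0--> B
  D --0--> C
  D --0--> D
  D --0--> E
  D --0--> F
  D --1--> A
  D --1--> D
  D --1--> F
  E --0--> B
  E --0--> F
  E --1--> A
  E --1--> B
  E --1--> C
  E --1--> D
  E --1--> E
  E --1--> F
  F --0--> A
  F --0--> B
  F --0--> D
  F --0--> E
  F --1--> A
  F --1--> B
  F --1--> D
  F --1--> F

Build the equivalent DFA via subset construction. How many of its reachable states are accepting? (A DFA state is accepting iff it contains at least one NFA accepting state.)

5

Start state of the DFA: {A}.
{A} --0--> {A,B,C}  [new]
{A} --1--> {A,C,E,F}  [new]
{A,B,C} --0--> {A,B,C,D,E,F}  [new]
{A,B,C} --1--> {A,C,D,E,F}  [new]
{A,C,E,F} --0--> {A,B,C,D,E,F}  [seen]
{A,C,E,F} --1--> {A,B,C,D,E,F}  [seen]
{A,B,C,D,E,F} --0--> {A,B,C,D,E,F}  [seen]
{A,B,C,D,E,F} --1--> {A,B,C,D,E,F}  [seen]
{A,C,D,E,F} --0--> {A,B,C,D,E,F}  [seen]
{A,C,D,E,F} --1--> {A,B,C,D,E,F}  [seen]
Reachable DFA states: {A}, {A,B,C}, {A,C,E,F}, {A,B,C,D,E,F}, {A,C,D,E,F}.
Accepting DFA states (contain an NFA accepting state): {A}, {A,B,C}, {A,C,E,F}, {A,B,C,D,E,F}, {A,C,D,E,F}.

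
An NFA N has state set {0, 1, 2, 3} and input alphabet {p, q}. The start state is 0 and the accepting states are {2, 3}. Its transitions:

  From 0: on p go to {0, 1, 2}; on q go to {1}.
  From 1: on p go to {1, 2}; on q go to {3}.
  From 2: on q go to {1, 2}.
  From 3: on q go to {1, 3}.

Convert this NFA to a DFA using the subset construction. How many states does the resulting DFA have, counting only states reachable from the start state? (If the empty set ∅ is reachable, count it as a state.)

Start state of the DFA: {0}.
{0} --p--> {0, 1, 2}  [new]
{0} --q--> {1}  [new]
{0, 1, 2} --p--> {0, 1, 2}  [seen]
{0, 1, 2} --q--> {1, 2, 3}  [new]
{1} --p--> {1, 2}  [new]
{1} --q--> {3}  [new]
{1, 2, 3} --p--> {1, 2}  [seen]
{1, 2, 3} --q--> {1, 2, 3}  [seen]
{1, 2} --p--> {1, 2}  [seen]
{1, 2} --q--> {1, 2, 3}  [seen]
{3} --p--> ∅  [new]
{3} --q--> {1, 3}  [new]
∅ --p--> ∅  [seen]
∅ --q--> ∅  [seen]
{1, 3} --p--> {1, 2}  [seen]
{1, 3} --q--> {1, 3}  [seen]
Reachable DFA states: {0}, {0, 1, 2}, {1}, {1, 2, 3}, {1, 2}, {3}, ∅, {1, 3}.

8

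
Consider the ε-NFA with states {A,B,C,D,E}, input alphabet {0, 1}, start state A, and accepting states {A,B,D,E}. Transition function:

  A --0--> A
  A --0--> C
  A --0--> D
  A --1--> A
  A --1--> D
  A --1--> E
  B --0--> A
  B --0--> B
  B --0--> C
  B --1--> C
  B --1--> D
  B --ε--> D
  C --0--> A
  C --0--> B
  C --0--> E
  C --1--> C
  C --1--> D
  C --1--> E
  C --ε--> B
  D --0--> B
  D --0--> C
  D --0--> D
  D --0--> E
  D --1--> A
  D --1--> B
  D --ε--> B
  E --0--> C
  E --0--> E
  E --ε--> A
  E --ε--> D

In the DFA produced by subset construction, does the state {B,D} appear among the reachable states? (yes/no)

no

Start state of the DFA: {A} (ε-closure of the NFA start).
{A} --0--> {A,B,C,D}  [new]
{A} --1--> {A,B,D,E}  [new]
{A,B,C,D} --0--> {A,B,C,D,E}  [new]
{A,B,C,D} --1--> {A,B,C,D,E}  [seen]
{A,B,D,E} --0--> {A,B,C,D,E}  [seen]
{A,B,D,E} --1--> {A,B,C,D,E}  [seen]
{A,B,C,D,E} --0--> {A,B,C,D,E}  [seen]
{A,B,C,D,E} --1--> {A,B,C,D,E}  [seen]
Reachable DFA states: {A}, {A,B,C,D}, {A,B,D,E}, {A,B,C,D,E}.
{B,D} is not among them.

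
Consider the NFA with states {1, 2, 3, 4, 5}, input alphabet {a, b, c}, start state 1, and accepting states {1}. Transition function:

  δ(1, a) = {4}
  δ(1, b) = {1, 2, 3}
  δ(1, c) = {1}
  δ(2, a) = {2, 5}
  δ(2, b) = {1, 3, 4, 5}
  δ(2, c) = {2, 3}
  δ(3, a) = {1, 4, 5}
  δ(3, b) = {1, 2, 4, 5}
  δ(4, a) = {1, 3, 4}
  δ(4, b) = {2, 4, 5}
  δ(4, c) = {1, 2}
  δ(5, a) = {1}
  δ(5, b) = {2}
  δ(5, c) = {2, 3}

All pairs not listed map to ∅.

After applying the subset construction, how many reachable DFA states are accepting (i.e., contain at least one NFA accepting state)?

7

Start state of the DFA: {1}.
{1} --a--> {4}  [new]
{1} --b--> {1, 2, 3}  [new]
{1} --c--> {1}  [seen]
{4} --a--> {1, 3, 4}  [new]
{4} --b--> {2, 4, 5}  [new]
{4} --c--> {1, 2}  [new]
{1, 2, 3} --a--> {1, 2, 4, 5}  [new]
{1, 2, 3} --b--> {1, 2, 3, 4, 5}  [new]
{1, 2, 3} --c--> {1, 2, 3}  [seen]
{1, 3, 4} --a--> {1, 3, 4, 5}  [new]
{1, 3, 4} --b--> {1, 2, 3, 4, 5}  [seen]
{1, 3, 4} --c--> {1, 2}  [seen]
{2, 4, 5} --a--> {1, 2, 3, 4, 5}  [seen]
{2, 4, 5} --b--> {1, 2, 3, 4, 5}  [seen]
{2, 4, 5} --c--> {1, 2, 3}  [seen]
{1, 2} --a--> {2, 4, 5}  [seen]
{1, 2} --b--> {1, 2, 3, 4, 5}  [seen]
{1, 2} --c--> {1, 2, 3}  [seen]
{1, 2, 4, 5} --a--> {1, 2, 3, 4, 5}  [seen]
{1, 2, 4, 5} --b--> {1, 2, 3, 4, 5}  [seen]
{1, 2, 4, 5} --c--> {1, 2, 3}  [seen]
{1, 2, 3, 4, 5} --a--> {1, 2, 3, 4, 5}  [seen]
{1, 2, 3, 4, 5} --b--> {1, 2, 3, 4, 5}  [seen]
{1, 2, 3, 4, 5} --c--> {1, 2, 3}  [seen]
{1, 3, 4, 5} --a--> {1, 3, 4, 5}  [seen]
{1, 3, 4, 5} --b--> {1, 2, 3, 4, 5}  [seen]
{1, 3, 4, 5} --c--> {1, 2, 3}  [seen]
Reachable DFA states: {1}, {4}, {1, 2, 3}, {1, 3, 4}, {2, 4, 5}, {1, 2}, {1, 2, 4, 5}, {1, 2, 3, 4, 5}, {1, 3, 4, 5}.
Accepting DFA states (contain an NFA accepting state): {1}, {1, 2, 3}, {1, 3, 4}, {1, 2}, {1, 2, 4, 5}, {1, 2, 3, 4, 5}, {1, 3, 4, 5}.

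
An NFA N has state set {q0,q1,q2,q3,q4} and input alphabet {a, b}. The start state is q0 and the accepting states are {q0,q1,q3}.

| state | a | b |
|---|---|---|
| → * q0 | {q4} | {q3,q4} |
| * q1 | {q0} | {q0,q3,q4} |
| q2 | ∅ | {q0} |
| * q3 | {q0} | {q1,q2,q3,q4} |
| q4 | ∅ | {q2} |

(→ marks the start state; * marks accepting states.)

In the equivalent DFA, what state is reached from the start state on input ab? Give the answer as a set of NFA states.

{q2}

Start: {q0}.
δ(q0,a) = {q4}.
Union: {q4}.
After a: {q4}.
δ(q4,b) = {q2}.
Union: {q2}.
After b: {q2}.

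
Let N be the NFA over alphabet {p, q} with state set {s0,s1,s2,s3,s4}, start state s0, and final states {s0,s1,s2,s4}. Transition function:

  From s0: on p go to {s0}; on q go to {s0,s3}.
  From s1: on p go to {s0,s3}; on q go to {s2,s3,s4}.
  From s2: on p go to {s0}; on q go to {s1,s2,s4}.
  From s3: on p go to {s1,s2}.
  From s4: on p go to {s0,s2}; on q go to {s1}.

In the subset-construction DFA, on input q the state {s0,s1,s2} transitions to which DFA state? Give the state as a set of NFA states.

{s0,s1,s2,s3,s4}

δ(s0,q) = {s0,s3}; δ(s1,q) = {s2,s3,s4}; δ(s2,q) = {s1,s2,s4}.
Union: {s0,s1,s2,s3,s4}.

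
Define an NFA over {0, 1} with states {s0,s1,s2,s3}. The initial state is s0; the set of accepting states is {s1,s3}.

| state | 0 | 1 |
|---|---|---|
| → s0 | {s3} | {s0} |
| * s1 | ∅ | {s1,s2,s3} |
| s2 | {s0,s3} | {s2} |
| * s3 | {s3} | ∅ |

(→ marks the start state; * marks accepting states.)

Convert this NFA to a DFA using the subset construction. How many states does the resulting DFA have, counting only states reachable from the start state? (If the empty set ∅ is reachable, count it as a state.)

3

Start state of the DFA: {s0}.
{s0} --0--> {s3}  [new]
{s0} --1--> {s0}  [seen]
{s3} --0--> {s3}  [seen]
{s3} --1--> ∅  [new]
∅ --0--> ∅  [seen]
∅ --1--> ∅  [seen]
Reachable DFA states: {s0}, {s3}, ∅.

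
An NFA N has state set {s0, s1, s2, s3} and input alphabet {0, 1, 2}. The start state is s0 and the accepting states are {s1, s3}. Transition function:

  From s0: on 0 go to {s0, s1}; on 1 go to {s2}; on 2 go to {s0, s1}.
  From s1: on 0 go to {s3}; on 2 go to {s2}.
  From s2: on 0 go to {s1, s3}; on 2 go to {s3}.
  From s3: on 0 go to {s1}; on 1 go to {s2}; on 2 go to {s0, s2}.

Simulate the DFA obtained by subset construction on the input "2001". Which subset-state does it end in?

Start: {s0}.
δ(s0,2) = {s0, s1}.
Union: {s0, s1}.
After 2: {s0, s1}.
δ(s0,0) = {s0, s1}; δ(s1,0) = {s3}.
Union: {s0, s1, s3}.
After 0: {s0, s1, s3}.
δ(s0,0) = {s0, s1}; δ(s1,0) = {s3}; δ(s3,0) = {s1}.
Union: {s0, s1, s3}.
After 0: {s0, s1, s3}.
δ(s0,1) = {s2}; δ(s1,1) = ∅; δ(s3,1) = {s2}.
Union: {s2}.
After 1: {s2}.

{s2}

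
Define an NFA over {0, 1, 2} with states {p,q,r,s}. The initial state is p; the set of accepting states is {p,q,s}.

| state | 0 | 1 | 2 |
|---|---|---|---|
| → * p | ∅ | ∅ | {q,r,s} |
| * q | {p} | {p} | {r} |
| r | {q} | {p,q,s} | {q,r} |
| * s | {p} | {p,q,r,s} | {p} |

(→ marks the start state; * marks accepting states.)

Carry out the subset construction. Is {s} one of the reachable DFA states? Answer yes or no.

no

Start state of the DFA: {p}.
{p} --0--> ∅  [new]
{p} --1--> ∅  [seen]
{p} --2--> {q,r,s}  [new]
∅ --0--> ∅  [seen]
∅ --1--> ∅  [seen]
∅ --2--> ∅  [seen]
{q,r,s} --0--> {p,q}  [new]
{q,r,s} --1--> {p,q,r,s}  [new]
{q,r,s} --2--> {p,q,r}  [new]
{p,q} --0--> {p}  [seen]
{p,q} --1--> {p}  [seen]
{p,q} --2--> {q,r,s}  [seen]
{p,q,r,s} --0--> {p,q}  [seen]
{p,q,r,s} --1--> {p,q,r,s}  [seen]
{p,q,r,s} --2--> {p,q,r,s}  [seen]
{p,q,r} --0--> {p,q}  [seen]
{p,q,r} --1--> {p,q,s}  [new]
{p,q,r} --2--> {q,r,s}  [seen]
{p,q,s} --0--> {p}  [seen]
{p,q,s} --1--> {p,q,r,s}  [seen]
{p,q,s} --2--> {p,q,r,s}  [seen]
Reachable DFA states: {p}, ∅, {q,r,s}, {p,q}, {p,q,r,s}, {p,q,r}, {p,q,s}.
{s} is not among them.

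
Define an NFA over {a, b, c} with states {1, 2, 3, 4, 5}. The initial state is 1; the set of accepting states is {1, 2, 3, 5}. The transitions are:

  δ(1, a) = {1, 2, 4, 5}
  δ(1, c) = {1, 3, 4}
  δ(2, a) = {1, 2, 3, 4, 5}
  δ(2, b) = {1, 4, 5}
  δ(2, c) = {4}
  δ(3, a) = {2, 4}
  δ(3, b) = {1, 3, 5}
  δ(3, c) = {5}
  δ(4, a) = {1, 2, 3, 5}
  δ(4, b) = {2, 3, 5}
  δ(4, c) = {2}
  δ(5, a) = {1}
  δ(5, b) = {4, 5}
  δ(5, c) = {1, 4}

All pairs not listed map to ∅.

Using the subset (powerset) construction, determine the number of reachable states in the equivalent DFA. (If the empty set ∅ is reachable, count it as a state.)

Start state of the DFA: {1}.
{1} --a--> {1, 2, 4, 5}  [new]
{1} --b--> ∅  [new]
{1} --c--> {1, 3, 4}  [new]
{1, 2, 4, 5} --a--> {1, 2, 3, 4, 5}  [new]
{1, 2, 4, 5} --b--> {1, 2, 3, 4, 5}  [seen]
{1, 2, 4, 5} --c--> {1, 2, 3, 4}  [new]
∅ --a--> ∅  [seen]
∅ --b--> ∅  [seen]
∅ --c--> ∅  [seen]
{1, 3, 4} --a--> {1, 2, 3, 4, 5}  [seen]
{1, 3, 4} --b--> {1, 2, 3, 5}  [new]
{1, 3, 4} --c--> {1, 2, 3, 4, 5}  [seen]
{1, 2, 3, 4, 5} --a--> {1, 2, 3, 4, 5}  [seen]
{1, 2, 3, 4, 5} --b--> {1, 2, 3, 4, 5}  [seen]
{1, 2, 3, 4, 5} --c--> {1, 2, 3, 4, 5}  [seen]
{1, 2, 3, 4} --a--> {1, 2, 3, 4, 5}  [seen]
{1, 2, 3, 4} --b--> {1, 2, 3, 4, 5}  [seen]
{1, 2, 3, 4} --c--> {1, 2, 3, 4, 5}  [seen]
{1, 2, 3, 5} --a--> {1, 2, 3, 4, 5}  [seen]
{1, 2, 3, 5} --b--> {1, 3, 4, 5}  [new]
{1, 2, 3, 5} --c--> {1, 3, 4, 5}  [seen]
{1, 3, 4, 5} --a--> {1, 2, 3, 4, 5}  [seen]
{1, 3, 4, 5} --b--> {1, 2, 3, 4, 5}  [seen]
{1, 3, 4, 5} --c--> {1, 2, 3, 4, 5}  [seen]
Reachable DFA states: {1}, {1, 2, 4, 5}, ∅, {1, 3, 4}, {1, 2, 3, 4, 5}, {1, 2, 3, 4}, {1, 2, 3, 5}, {1, 3, 4, 5}.

8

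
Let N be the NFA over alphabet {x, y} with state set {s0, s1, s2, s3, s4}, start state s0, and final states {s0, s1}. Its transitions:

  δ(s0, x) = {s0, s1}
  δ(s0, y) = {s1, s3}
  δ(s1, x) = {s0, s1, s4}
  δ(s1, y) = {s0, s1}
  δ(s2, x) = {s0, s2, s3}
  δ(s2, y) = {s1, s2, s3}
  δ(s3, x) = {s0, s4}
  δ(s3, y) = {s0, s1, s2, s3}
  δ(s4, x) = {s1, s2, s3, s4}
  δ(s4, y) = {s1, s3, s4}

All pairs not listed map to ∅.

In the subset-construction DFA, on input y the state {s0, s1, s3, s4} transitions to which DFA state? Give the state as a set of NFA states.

{s0, s1, s2, s3, s4}

δ(s0,y) = {s1, s3}; δ(s1,y) = {s0, s1}; δ(s3,y) = {s0, s1, s2, s3}; δ(s4,y) = {s1, s3, s4}.
Union: {s0, s1, s2, s3, s4}.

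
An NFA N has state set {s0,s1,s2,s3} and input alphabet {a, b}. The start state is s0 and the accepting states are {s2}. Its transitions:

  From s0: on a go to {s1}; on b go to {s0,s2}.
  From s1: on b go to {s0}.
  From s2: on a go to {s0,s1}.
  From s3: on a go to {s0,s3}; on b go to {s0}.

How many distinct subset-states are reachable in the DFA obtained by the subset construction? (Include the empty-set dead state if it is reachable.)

5

Start state of the DFA: {s0}.
{s0} --a--> {s1}  [new]
{s0} --b--> {s0,s2}  [new]
{s1} --a--> ∅  [new]
{s1} --b--> {s0}  [seen]
{s0,s2} --a--> {s0,s1}  [new]
{s0,s2} --b--> {s0,s2}  [seen]
∅ --a--> ∅  [seen]
∅ --b--> ∅  [seen]
{s0,s1} --a--> {s1}  [seen]
{s0,s1} --b--> {s0,s2}  [seen]
Reachable DFA states: {s0}, {s1}, {s0,s2}, ∅, {s0,s1}.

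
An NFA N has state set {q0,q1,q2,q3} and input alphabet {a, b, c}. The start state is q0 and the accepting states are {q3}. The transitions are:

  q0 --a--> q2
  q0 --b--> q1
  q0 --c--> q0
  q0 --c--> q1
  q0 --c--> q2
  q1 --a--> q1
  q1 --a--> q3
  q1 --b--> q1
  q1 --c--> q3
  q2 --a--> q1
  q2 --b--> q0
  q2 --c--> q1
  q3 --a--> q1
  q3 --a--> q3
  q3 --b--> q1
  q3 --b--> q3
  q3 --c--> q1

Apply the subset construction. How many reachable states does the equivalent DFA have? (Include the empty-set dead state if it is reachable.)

10

Start state of the DFA: {q0}.
{q0} --a--> {q2}  [new]
{q0} --b--> {q1}  [new]
{q0} --c--> {q0,q1,q2}  [new]
{q2} --a--> {q1}  [seen]
{q2} --b--> {q0}  [seen]
{q2} --c--> {q1}  [seen]
{q1} --a--> {q1,q3}  [new]
{q1} --b--> {q1}  [seen]
{q1} --c--> {q3}  [new]
{q0,q1,q2} --a--> {q1,q2,q3}  [new]
{q0,q1,q2} --b--> {q0,q1}  [new]
{q0,q1,q2} --c--> {q0,q1,q2,q3}  [new]
{q1,q3} --a--> {q1,q3}  [seen]
{q1,q3} --b--> {q1,q3}  [seen]
{q1,q3} --c--> {q1,q3}  [seen]
{q3} --a--> {q1,q3}  [seen]
{q3} --b--> {q1,q3}  [seen]
{q3} --c--> {q1}  [seen]
{q1,q2,q3} --a--> {q1,q3}  [seen]
{q1,q2,q3} --b--> {q0,q1,q3}  [new]
{q1,q2,q3} --c--> {q1,q3}  [seen]
{q0,q1} --a--> {q1,q2,q3}  [seen]
{q0,q1} --b--> {q1}  [seen]
{q0,q1} --c--> {q0,q1,q2,q3}  [seen]
{q0,q1,q2,q3} --a--> {q1,q2,q3}  [seen]
{q0,q1,q2,q3} --b--> {q0,q1,q3}  [seen]
{q0,q1,q2,q3} --c--> {q0,q1,q2,q3}  [seen]
{q0,q1,q3} --a--> {q1,q2,q3}  [seen]
{q0,q1,q3} --b--> {q1,q3}  [seen]
{q0,q1,q3} --c--> {q0,q1,q2,q3}  [seen]
Reachable DFA states: {q0}, {q2}, {q1}, {q0,q1,q2}, {q1,q3}, {q3}, {q1,q2,q3}, {q0,q1}, {q0,q1,q2,q3}, {q0,q1,q3}.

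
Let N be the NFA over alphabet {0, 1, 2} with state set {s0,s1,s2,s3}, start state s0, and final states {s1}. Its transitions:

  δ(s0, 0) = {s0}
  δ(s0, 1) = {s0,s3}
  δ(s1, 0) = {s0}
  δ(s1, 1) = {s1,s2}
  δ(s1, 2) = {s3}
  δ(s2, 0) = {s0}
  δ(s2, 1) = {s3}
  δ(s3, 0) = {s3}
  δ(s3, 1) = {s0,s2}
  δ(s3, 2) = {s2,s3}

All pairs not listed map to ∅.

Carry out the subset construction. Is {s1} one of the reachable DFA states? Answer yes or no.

Start state of the DFA: {s0}.
{s0} --0--> {s0}  [seen]
{s0} --1--> {s0,s3}  [new]
{s0} --2--> ∅  [new]
{s0,s3} --0--> {s0,s3}  [seen]
{s0,s3} --1--> {s0,s2,s3}  [new]
{s0,s3} --2--> {s2,s3}  [new]
∅ --0--> ∅  [seen]
∅ --1--> ∅  [seen]
∅ --2--> ∅  [seen]
{s0,s2,s3} --0--> {s0,s3}  [seen]
{s0,s2,s3} --1--> {s0,s2,s3}  [seen]
{s0,s2,s3} --2--> {s2,s3}  [seen]
{s2,s3} --0--> {s0,s3}  [seen]
{s2,s3} --1--> {s0,s2,s3}  [seen]
{s2,s3} --2--> {s2,s3}  [seen]
Reachable DFA states: {s0}, {s0,s3}, ∅, {s0,s2,s3}, {s2,s3}.
{s1} is not among them.

no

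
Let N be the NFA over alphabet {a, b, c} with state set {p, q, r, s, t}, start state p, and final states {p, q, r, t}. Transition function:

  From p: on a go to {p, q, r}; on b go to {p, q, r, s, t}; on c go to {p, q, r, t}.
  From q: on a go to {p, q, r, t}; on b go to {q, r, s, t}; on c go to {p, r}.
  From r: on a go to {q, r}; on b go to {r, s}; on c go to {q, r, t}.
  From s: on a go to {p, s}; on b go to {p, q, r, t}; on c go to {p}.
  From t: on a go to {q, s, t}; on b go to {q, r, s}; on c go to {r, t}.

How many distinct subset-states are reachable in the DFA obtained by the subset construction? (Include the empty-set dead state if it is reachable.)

4

Start state of the DFA: {p}.
{p} --a--> {p, q, r}  [new]
{p} --b--> {p, q, r, s, t}  [new]
{p} --c--> {p, q, r, t}  [new]
{p, q, r} --a--> {p, q, r, t}  [seen]
{p, q, r} --b--> {p, q, r, s, t}  [seen]
{p, q, r} --c--> {p, q, r, t}  [seen]
{p, q, r, s, t} --a--> {p, q, r, s, t}  [seen]
{p, q, r, s, t} --b--> {p, q, r, s, t}  [seen]
{p, q, r, s, t} --c--> {p, q, r, t}  [seen]
{p, q, r, t} --a--> {p, q, r, s, t}  [seen]
{p, q, r, t} --b--> {p, q, r, s, t}  [seen]
{p, q, r, t} --c--> {p, q, r, t}  [seen]
Reachable DFA states: {p}, {p, q, r}, {p, q, r, s, t}, {p, q, r, t}.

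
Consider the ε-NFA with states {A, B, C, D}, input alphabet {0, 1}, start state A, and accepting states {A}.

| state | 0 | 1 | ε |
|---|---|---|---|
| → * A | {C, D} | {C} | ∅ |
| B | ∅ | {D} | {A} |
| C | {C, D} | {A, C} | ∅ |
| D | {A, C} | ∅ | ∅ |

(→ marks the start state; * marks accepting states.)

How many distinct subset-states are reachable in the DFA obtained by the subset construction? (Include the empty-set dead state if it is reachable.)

Start state of the DFA: {A} (ε-closure of the NFA start).
{A} --0--> {C, D}  [new]
{A} --1--> {C}  [new]
{C, D} --0--> {A, C, D}  [new]
{C, D} --1--> {A, C}  [new]
{C} --0--> {C, D}  [seen]
{C} --1--> {A, C}  [seen]
{A, C, D} --0--> {A, C, D}  [seen]
{A, C, D} --1--> {A, C}  [seen]
{A, C} --0--> {C, D}  [seen]
{A, C} --1--> {A, C}  [seen]
Reachable DFA states: {A}, {C, D}, {C}, {A, C, D}, {A, C}.

5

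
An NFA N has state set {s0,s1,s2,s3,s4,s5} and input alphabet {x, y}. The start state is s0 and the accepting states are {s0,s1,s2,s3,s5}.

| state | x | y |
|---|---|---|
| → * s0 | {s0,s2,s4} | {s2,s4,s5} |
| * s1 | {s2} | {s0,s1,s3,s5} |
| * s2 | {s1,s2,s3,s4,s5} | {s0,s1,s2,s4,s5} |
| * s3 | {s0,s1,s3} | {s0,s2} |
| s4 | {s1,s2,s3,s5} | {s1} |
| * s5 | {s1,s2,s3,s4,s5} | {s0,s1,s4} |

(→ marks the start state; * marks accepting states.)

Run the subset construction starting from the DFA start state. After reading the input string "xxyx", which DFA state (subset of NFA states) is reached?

Start: {s0}.
δ(s0,x) = {s0,s2,s4}.
Union: {s0,s2,s4}.
After x: {s0,s2,s4}.
δ(s0,x) = {s0,s2,s4}; δ(s2,x) = {s1,s2,s3,s4,s5}; δ(s4,x) = {s1,s2,s3,s5}.
Union: {s0,s1,s2,s3,s4,s5}.
After x: {s0,s1,s2,s3,s4,s5}.
δ(s0,y) = {s2,s4,s5}; δ(s1,y) = {s0,s1,s3,s5}; δ(s2,y) = {s0,s1,s2,s4,s5}; δ(s3,y) = {s0,s2}; δ(s4,y) = {s1}; δ(s5,y) = {s0,s1,s4}.
Union: {s0,s1,s2,s3,s4,s5}.
After y: {s0,s1,s2,s3,s4,s5}.
δ(s0,x) = {s0,s2,s4}; δ(s1,x) = {s2}; δ(s2,x) = {s1,s2,s3,s4,s5}; δ(s3,x) = {s0,s1,s3}; δ(s4,x) = {s1,s2,s3,s5}; δ(s5,x) = {s1,s2,s3,s4,s5}.
Union: {s0,s1,s2,s3,s4,s5}.
After x: {s0,s1,s2,s3,s4,s5}.

{s0,s1,s2,s3,s4,s5}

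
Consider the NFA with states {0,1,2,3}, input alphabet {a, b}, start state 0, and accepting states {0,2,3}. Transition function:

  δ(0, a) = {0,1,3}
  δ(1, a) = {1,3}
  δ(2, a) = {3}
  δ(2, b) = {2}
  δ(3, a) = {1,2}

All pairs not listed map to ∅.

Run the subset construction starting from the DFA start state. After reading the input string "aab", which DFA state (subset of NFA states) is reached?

{2}

Start: {0}.
δ(0,a) = {0,1,3}.
Union: {0,1,3}.
After a: {0,1,3}.
δ(0,a) = {0,1,3}; δ(1,a) = {1,3}; δ(3,a) = {1,2}.
Union: {0,1,2,3}.
After a: {0,1,2,3}.
δ(0,b) = ∅; δ(1,b) = ∅; δ(2,b) = {2}; δ(3,b) = ∅.
Union: {2}.
After b: {2}.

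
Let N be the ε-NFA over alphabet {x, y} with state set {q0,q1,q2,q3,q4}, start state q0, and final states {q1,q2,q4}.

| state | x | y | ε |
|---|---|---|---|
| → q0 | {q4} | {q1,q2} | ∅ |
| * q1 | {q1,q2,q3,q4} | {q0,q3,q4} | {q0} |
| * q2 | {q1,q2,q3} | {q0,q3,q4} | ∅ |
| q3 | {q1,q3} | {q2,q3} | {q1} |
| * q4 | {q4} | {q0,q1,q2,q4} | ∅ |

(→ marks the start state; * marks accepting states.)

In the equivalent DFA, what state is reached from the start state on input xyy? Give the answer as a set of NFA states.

Start: {q0}.
δ(q0,x) = {q4}.
Union: {q4}.
After x: {q4}.
δ(q4,y) = {q0,q1,q2,q4}.
Union: {q0,q1,q2,q4}.
After y: {q0,q1,q2,q4}.
δ(q0,y) = {q1,q2}; δ(q1,y) = {q0,q3,q4}; δ(q2,y) = {q0,q3,q4}; δ(q4,y) = {q0,q1,q2,q4}.
Union: {q0,q1,q2,q3,q4}.
After y: {q0,q1,q2,q3,q4}.

{q0,q1,q2,q3,q4}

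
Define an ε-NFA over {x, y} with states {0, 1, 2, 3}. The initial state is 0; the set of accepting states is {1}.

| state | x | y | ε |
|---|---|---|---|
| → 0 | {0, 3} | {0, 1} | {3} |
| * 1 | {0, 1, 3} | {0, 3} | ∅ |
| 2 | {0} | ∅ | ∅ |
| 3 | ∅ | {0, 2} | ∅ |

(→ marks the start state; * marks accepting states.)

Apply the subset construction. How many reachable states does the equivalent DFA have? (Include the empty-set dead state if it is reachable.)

3

Start state of the DFA: {0, 3} (ε-closure of the NFA start).
{0, 3} --x--> {0, 3}  [seen]
{0, 3} --y--> {0, 1, 2, 3}  [new]
{0, 1, 2, 3} --x--> {0, 1, 3}  [new]
{0, 1, 2, 3} --y--> {0, 1, 2, 3}  [seen]
{0, 1, 3} --x--> {0, 1, 3}  [seen]
{0, 1, 3} --y--> {0, 1, 2, 3}  [seen]
Reachable DFA states: {0, 3}, {0, 1, 2, 3}, {0, 1, 3}.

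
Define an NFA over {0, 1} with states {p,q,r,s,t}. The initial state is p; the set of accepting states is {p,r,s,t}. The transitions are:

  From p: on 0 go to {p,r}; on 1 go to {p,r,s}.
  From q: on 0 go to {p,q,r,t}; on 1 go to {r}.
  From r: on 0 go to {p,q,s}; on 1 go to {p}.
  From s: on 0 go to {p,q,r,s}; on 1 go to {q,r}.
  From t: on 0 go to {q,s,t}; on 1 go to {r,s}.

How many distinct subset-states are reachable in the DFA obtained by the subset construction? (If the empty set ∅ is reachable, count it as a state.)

Start state of the DFA: {p}.
{p} --0--> {p,r}  [new]
{p} --1--> {p,r,s}  [new]
{p,r} --0--> {p,q,r,s}  [new]
{p,r} --1--> {p,r,s}  [seen]
{p,r,s} --0--> {p,q,r,s}  [seen]
{p,r,s} --1--> {p,q,r,s}  [seen]
{p,q,r,s} --0--> {p,q,r,s,t}  [new]
{p,q,r,s} --1--> {p,q,r,s}  [seen]
{p,q,r,s,t} --0--> {p,q,r,s,t}  [seen]
{p,q,r,s,t} --1--> {p,q,r,s}  [seen]
Reachable DFA states: {p}, {p,r}, {p,r,s}, {p,q,r,s}, {p,q,r,s,t}.

5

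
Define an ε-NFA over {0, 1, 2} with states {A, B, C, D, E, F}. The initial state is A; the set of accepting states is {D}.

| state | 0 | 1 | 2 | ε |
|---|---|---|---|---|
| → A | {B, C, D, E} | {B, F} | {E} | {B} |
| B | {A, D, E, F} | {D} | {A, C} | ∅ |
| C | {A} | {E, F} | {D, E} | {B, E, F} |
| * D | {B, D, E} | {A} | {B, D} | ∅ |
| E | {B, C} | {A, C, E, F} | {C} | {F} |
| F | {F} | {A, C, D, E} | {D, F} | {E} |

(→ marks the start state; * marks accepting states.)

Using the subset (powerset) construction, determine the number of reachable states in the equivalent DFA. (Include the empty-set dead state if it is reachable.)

4

Start state of the DFA: {A, B} (ε-closure of the NFA start).
{A, B} --0--> {A, B, C, D, E, F}  [new]
{A, B} --1--> {B, D, E, F}  [new]
{A, B} --2--> {A, B, C, E, F}  [new]
{A, B, C, D, E, F} --0--> {A, B, C, D, E, F}  [seen]
{A, B, C, D, E, F} --1--> {A, B, C, D, E, F}  [seen]
{A, B, C, D, E, F} --2--> {A, B, C, D, E, F}  [seen]
{B, D, E, F} --0--> {A, B, C, D, E, F}  [seen]
{B, D, E, F} --1--> {A, B, C, D, E, F}  [seen]
{B, D, E, F} --2--> {A, B, C, D, E, F}  [seen]
{A, B, C, E, F} --0--> {A, B, C, D, E, F}  [seen]
{A, B, C, E, F} --1--> {A, B, C, D, E, F}  [seen]
{A, B, C, E, F} --2--> {A, B, C, D, E, F}  [seen]
Reachable DFA states: {A, B}, {A, B, C, D, E, F}, {B, D, E, F}, {A, B, C, E, F}.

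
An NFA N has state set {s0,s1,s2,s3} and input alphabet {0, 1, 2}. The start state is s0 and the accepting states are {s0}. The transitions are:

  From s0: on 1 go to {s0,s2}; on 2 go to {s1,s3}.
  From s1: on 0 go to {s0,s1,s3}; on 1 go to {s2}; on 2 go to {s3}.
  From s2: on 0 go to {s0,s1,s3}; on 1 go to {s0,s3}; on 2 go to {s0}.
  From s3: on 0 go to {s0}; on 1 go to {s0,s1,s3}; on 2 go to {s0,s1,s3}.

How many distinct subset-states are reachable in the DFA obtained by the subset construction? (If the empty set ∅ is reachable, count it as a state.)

7

Start state of the DFA: {s0}.
{s0} --0--> ∅  [new]
{s0} --1--> {s0,s2}  [new]
{s0} --2--> {s1,s3}  [new]
∅ --0--> ∅  [seen]
∅ --1--> ∅  [seen]
∅ --2--> ∅  [seen]
{s0,s2} --0--> {s0,s1,s3}  [new]
{s0,s2} --1--> {s0,s2,s3}  [new]
{s0,s2} --2--> {s0,s1,s3}  [seen]
{s1,s3} --0--> {s0,s1,s3}  [seen]
{s1,s3} --1--> {s0,s1,s2,s3}  [new]
{s1,s3} --2--> {s0,s1,s3}  [seen]
{s0,s1,s3} --0--> {s0,s1,s3}  [seen]
{s0,s1,s3} --1--> {s0,s1,s2,s3}  [seen]
{s0,s1,s3} --2--> {s0,s1,s3}  [seen]
{s0,s2,s3} --0--> {s0,s1,s3}  [seen]
{s0,s2,s3} --1--> {s0,s1,s2,s3}  [seen]
{s0,s2,s3} --2--> {s0,s1,s3}  [seen]
{s0,s1,s2,s3} --0--> {s0,s1,s3}  [seen]
{s0,s1,s2,s3} --1--> {s0,s1,s2,s3}  [seen]
{s0,s1,s2,s3} --2--> {s0,s1,s3}  [seen]
Reachable DFA states: {s0}, ∅, {s0,s2}, {s1,s3}, {s0,s1,s3}, {s0,s2,s3}, {s0,s1,s2,s3}.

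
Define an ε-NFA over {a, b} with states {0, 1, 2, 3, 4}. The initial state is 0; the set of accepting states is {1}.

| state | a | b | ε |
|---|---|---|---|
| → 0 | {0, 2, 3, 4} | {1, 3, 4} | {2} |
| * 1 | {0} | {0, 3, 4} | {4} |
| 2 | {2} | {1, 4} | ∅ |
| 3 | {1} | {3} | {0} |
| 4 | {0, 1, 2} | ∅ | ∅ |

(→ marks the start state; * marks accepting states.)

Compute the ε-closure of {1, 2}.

Begin with {1, 2}.
1 →ε {4}; add 4.
ε-closure = {1, 2, 4}.

{1, 2, 4}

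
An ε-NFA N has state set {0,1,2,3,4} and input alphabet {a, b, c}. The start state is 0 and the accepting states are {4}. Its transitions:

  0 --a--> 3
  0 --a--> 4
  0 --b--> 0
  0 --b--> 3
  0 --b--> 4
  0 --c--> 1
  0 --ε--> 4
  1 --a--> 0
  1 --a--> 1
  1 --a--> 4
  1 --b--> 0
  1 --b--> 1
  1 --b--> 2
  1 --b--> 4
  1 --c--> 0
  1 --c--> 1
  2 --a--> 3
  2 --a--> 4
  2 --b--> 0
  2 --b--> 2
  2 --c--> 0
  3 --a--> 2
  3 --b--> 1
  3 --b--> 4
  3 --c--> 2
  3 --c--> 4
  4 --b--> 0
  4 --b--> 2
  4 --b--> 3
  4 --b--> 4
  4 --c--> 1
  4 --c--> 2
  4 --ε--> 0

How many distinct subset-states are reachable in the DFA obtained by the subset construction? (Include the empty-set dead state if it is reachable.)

Start state of the DFA: {0,4} (ε-closure of the NFA start).
{0,4} --a--> {0,3,4}  [new]
{0,4} --b--> {0,2,3,4}  [new]
{0,4} --c--> {1,2}  [new]
{0,3,4} --a--> {0,2,3,4}  [seen]
{0,3,4} --b--> {0,1,2,3,4}  [new]
{0,3,4} --c--> {0,1,2,4}  [new]
{0,2,3,4} --a--> {0,2,3,4}  [seen]
{0,2,3,4} --b--> {0,1,2,3,4}  [seen]
{0,2,3,4} --c--> {0,1,2,4}  [seen]
{1,2} --a--> {0,1,3,4}  [new]
{1,2} --b--> {0,1,2,4}  [seen]
{1,2} --c--> {0,1,4}  [new]
{0,1,2,3,4} --a--> {0,1,2,3,4}  [seen]
{0,1,2,3,4} --b--> {0,1,2,3,4}  [seen]
{0,1,2,3,4} --c--> {0,1,2,4}  [seen]
{0,1,2,4} --a--> {0,1,3,4}  [seen]
{0,1,2,4} --b--> {0,1,2,3,4}  [seen]
{0,1,2,4} --c--> {0,1,2,4}  [seen]
{0,1,3,4} --a--> {0,1,2,3,4}  [seen]
{0,1,3,4} --b--> {0,1,2,3,4}  [seen]
{0,1,3,4} --c--> {0,1,2,4}  [seen]
{0,1,4} --a--> {0,1,3,4}  [seen]
{0,1,4} --b--> {0,1,2,3,4}  [seen]
{0,1,4} --c--> {0,1,2,4}  [seen]
Reachable DFA states: {0,4}, {0,3,4}, {0,2,3,4}, {1,2}, {0,1,2,3,4}, {0,1,2,4}, {0,1,3,4}, {0,1,4}.

8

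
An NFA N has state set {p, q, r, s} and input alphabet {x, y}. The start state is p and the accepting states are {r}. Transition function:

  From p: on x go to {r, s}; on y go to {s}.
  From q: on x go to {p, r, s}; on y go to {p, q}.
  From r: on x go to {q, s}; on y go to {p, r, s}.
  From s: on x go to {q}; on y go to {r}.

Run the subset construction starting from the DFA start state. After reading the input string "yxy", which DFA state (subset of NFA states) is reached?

Start: {p}.
δ(p,y) = {s}.
Union: {s}.
After y: {s}.
δ(s,x) = {q}.
Union: {q}.
After x: {q}.
δ(q,y) = {p, q}.
Union: {p, q}.
After y: {p, q}.

{p, q}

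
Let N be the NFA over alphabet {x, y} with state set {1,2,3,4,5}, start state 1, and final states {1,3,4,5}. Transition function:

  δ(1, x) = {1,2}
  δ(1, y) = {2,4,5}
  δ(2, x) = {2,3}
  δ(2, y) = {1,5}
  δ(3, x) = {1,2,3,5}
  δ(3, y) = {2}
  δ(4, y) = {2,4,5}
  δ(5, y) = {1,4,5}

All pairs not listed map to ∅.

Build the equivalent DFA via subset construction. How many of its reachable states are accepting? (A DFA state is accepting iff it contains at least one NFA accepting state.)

Start state of the DFA: {1}.
{1} --x--> {1,2}  [new]
{1} --y--> {2,4,5}  [new]
{1,2} --x--> {1,2,3}  [new]
{1,2} --y--> {1,2,4,5}  [new]
{2,4,5} --x--> {2,3}  [new]
{2,4,5} --y--> {1,2,4,5}  [seen]
{1,2,3} --x--> {1,2,3,5}  [new]
{1,2,3} --y--> {1,2,4,5}  [seen]
{1,2,4,5} --x--> {1,2,3}  [seen]
{1,2,4,5} --y--> {1,2,4,5}  [seen]
{2,3} --x--> {1,2,3,5}  [seen]
{2,3} --y--> {1,2,5}  [new]
{1,2,3,5} --x--> {1,2,3,5}  [seen]
{1,2,3,5} --y--> {1,2,4,5}  [seen]
{1,2,5} --x--> {1,2,3}  [seen]
{1,2,5} --y--> {1,2,4,5}  [seen]
Reachable DFA states: {1}, {1,2}, {2,4,5}, {1,2,3}, {1,2,4,5}, {2,3}, {1,2,3,5}, {1,2,5}.
Accepting DFA states (contain an NFA accepting state): {1}, {1,2}, {2,4,5}, {1,2,3}, {1,2,4,5}, {2,3}, {1,2,3,5}, {1,2,5}.

8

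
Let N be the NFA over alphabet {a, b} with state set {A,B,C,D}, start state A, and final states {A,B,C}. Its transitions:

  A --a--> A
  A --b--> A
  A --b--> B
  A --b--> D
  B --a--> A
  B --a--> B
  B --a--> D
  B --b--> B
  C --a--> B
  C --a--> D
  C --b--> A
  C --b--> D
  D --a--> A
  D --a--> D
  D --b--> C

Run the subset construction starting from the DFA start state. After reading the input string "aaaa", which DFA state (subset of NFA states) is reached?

Start: {A}.
δ(A,a) = {A}.
Union: {A}.
After a: {A}.
δ(A,a) = {A}.
Union: {A}.
After a: {A}.
δ(A,a) = {A}.
Union: {A}.
After a: {A}.
δ(A,a) = {A}.
Union: {A}.
After a: {A}.

{A}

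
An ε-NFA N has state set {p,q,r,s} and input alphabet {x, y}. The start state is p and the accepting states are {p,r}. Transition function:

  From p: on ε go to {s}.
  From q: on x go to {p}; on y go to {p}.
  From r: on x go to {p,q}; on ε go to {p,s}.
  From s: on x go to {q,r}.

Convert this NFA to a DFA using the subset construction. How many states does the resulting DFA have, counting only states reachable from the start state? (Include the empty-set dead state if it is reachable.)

Start state of the DFA: {p,s} (ε-closure of the NFA start).
{p,s} --x--> {p,q,r,s}  [new]
{p,s} --y--> ∅  [new]
{p,q,r,s} --x--> {p,q,r,s}  [seen]
{p,q,r,s} --y--> {p,s}  [seen]
∅ --x--> ∅  [seen]
∅ --y--> ∅  [seen]
Reachable DFA states: {p,s}, {p,q,r,s}, ∅.

3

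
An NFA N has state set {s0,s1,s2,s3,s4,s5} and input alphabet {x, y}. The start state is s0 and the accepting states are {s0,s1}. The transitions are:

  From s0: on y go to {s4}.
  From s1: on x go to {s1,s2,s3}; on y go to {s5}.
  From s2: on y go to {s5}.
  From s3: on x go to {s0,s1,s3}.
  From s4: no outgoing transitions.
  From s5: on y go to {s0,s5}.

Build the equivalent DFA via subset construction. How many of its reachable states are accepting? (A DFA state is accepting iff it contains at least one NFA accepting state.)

1

Start state of the DFA: {s0}.
{s0} --x--> ∅  [new]
{s0} --y--> {s4}  [new]
∅ --x--> ∅  [seen]
∅ --y--> ∅  [seen]
{s4} --x--> ∅  [seen]
{s4} --y--> ∅  [seen]
Reachable DFA states: {s0}, ∅, {s4}.
Accepting DFA states (contain an NFA accepting state): {s0}.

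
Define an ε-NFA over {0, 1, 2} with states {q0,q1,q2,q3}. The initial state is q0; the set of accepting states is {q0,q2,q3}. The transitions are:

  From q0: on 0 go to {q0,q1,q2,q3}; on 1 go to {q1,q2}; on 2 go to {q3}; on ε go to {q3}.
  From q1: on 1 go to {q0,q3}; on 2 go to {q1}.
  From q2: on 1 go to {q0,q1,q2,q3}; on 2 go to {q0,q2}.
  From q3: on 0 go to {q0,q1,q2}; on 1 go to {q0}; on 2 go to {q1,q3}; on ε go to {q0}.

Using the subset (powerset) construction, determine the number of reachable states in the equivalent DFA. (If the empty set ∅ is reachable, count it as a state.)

3

Start state of the DFA: {q0,q3} (ε-closure of the NFA start).
{q0,q3} --0--> {q0,q1,q2,q3}  [new]
{q0,q3} --1--> {q0,q1,q2,q3}  [seen]
{q0,q3} --2--> {q0,q1,q3}  [new]
{q0,q1,q2,q3} --0--> {q0,q1,q2,q3}  [seen]
{q0,q1,q2,q3} --1--> {q0,q1,q2,q3}  [seen]
{q0,q1,q2,q3} --2--> {q0,q1,q2,q3}  [seen]
{q0,q1,q3} --0--> {q0,q1,q2,q3}  [seen]
{q0,q1,q3} --1--> {q0,q1,q2,q3}  [seen]
{q0,q1,q3} --2--> {q0,q1,q3}  [seen]
Reachable DFA states: {q0,q3}, {q0,q1,q2,q3}, {q0,q1,q3}.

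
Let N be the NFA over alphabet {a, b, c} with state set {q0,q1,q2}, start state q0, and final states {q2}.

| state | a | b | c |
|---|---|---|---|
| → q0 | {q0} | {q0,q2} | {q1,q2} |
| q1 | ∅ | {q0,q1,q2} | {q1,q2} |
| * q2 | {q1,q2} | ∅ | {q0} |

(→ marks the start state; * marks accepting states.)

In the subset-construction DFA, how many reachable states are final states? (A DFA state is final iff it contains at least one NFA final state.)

3

Start state of the DFA: {q0}.
{q0} --a--> {q0}  [seen]
{q0} --b--> {q0,q2}  [new]
{q0} --c--> {q1,q2}  [new]
{q0,q2} --a--> {q0,q1,q2}  [new]
{q0,q2} --b--> {q0,q2}  [seen]
{q0,q2} --c--> {q0,q1,q2}  [seen]
{q1,q2} --a--> {q1,q2}  [seen]
{q1,q2} --b--> {q0,q1,q2}  [seen]
{q1,q2} --c--> {q0,q1,q2}  [seen]
{q0,q1,q2} --a--> {q0,q1,q2}  [seen]
{q0,q1,q2} --b--> {q0,q1,q2}  [seen]
{q0,q1,q2} --c--> {q0,q1,q2}  [seen]
Reachable DFA states: {q0}, {q0,q2}, {q1,q2}, {q0,q1,q2}.
Accepting DFA states (contain an NFA accepting state): {q0,q2}, {q1,q2}, {q0,q1,q2}.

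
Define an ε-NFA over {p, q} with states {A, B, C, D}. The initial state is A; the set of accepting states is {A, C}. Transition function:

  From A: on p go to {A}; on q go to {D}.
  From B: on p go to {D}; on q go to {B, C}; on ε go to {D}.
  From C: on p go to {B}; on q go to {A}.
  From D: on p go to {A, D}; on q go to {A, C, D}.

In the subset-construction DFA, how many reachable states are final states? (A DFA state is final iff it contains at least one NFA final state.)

Start state of the DFA: {A} (ε-closure of the NFA start).
{A} --p--> {A}  [seen]
{A} --q--> {D}  [new]
{D} --p--> {A, D}  [new]
{D} --q--> {A, C, D}  [new]
{A, D} --p--> {A, D}  [seen]
{A, D} --q--> {A, C, D}  [seen]
{A, C, D} --p--> {A, B, D}  [new]
{A, C, D} --q--> {A, C, D}  [seen]
{A, B, D} --p--> {A, D}  [seen]
{A, B, D} --q--> {A, B, C, D}  [new]
{A, B, C, D} --p--> {A, B, D}  [seen]
{A, B, C, D} --q--> {A, B, C, D}  [seen]
Reachable DFA states: {A}, {D}, {A, D}, {A, C, D}, {A, B, D}, {A, B, C, D}.
Accepting DFA states (contain an NFA accepting state): {A}, {A, D}, {A, C, D}, {A, B, D}, {A, B, C, D}.

5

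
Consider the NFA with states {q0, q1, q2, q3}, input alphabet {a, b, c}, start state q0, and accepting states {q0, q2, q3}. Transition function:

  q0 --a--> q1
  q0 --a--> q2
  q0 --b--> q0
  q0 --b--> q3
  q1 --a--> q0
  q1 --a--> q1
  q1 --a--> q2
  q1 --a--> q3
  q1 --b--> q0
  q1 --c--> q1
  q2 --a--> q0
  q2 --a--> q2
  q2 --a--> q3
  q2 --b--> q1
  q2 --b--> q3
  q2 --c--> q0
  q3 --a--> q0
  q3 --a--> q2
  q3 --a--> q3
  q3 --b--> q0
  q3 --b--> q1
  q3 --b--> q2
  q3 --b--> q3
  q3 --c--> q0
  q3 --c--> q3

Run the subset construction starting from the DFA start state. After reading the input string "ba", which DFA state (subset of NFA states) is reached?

Start: {q0}.
δ(q0,b) = {q0, q3}.
Union: {q0, q3}.
After b: {q0, q3}.
δ(q0,a) = {q1, q2}; δ(q3,a) = {q0, q2, q3}.
Union: {q0, q1, q2, q3}.
After a: {q0, q1, q2, q3}.

{q0, q1, q2, q3}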